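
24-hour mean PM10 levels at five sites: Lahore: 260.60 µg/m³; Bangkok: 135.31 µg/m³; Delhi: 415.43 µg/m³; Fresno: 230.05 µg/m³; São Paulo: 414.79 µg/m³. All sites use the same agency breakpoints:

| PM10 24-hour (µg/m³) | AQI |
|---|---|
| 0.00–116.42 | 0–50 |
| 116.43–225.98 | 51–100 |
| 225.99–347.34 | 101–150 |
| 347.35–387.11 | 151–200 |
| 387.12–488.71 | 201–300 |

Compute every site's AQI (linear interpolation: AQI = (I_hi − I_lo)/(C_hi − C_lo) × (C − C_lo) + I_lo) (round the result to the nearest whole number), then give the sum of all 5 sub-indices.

Lahore: 260.60 ∈ [225.99, 347.34] ↔ index [101, 150].
101 + (260.60−225.99)·(150−101)/(347.34−225.99) = 101 + 34.61·49/121.35 ≈ 114.98, so AQI = 115.
Bangkok 135.31: bracket 116.43–225.98 → index 51–100; slope 49/109.55, offset 18.88.
AQI = 51 + 49/109.55·18.88 ≈ 59.44 ⇒ 59.
Delhi: row 387.12–488.71 (AQI 201–300). (300−201)·(415.43−387.12)/(488.71−387.12) + 201 = 99·28.31/101.59 + 201 ≈ 228.59 → 229.
Fresno: 230.05 ∈ [225.99, 347.34] ↔ index [101, 150].
101 + (230.05−225.99)·(150−101)/(347.34−225.99) = 101 + 4.06·49/121.35 ≈ 102.64, so AQI = 103.
São Paulo: 414.79 ∈ [387.12, 488.71] ↔ index [201, 300].
201 + (414.79−387.12)·(300−201)/(488.71−387.12) = 201 + 27.67·99/101.59 ≈ 227.96, so AQI = 228.
AQIs: Lahore=115, Bangkok=59, Delhi=229, Fresno=103, São Paulo=228. Sum = 115 + 59 + 229 + 103 + 228 = 734.

734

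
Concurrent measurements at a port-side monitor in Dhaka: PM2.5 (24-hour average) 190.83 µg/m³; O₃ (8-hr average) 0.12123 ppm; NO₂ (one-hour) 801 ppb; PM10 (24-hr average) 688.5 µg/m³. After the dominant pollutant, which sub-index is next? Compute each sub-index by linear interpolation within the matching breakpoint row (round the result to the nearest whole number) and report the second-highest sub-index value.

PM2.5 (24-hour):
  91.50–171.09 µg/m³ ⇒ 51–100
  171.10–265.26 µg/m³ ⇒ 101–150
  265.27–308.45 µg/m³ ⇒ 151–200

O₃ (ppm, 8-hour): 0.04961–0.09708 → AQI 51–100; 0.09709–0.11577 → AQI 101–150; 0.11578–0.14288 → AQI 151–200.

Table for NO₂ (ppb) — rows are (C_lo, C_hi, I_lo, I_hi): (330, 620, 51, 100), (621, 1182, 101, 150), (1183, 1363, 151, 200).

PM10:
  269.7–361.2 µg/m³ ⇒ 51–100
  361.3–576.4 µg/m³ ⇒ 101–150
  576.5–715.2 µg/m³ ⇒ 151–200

161

PM2.5 190.83: bracket 171.10–265.26 → index 101–150; slope 49/94.16, offset 19.73.
AQI = 101 + 49/94.16·19.73 ≈ 111.27 ⇒ 111.
O₃: 0.12123 ∈ [0.11578, 0.14288] ↔ index [151, 200].
151 + (0.12123−0.11578)·(200−151)/(0.14288−0.11578) = 151 + 0.00545·49/0.02710 ≈ 160.85, so AQI = 161.
NO₂: 801 lies in 621–1182, so I_lo=101, I_hi=150, C_lo=621, C_hi=1182.
(150−101)/(1182−621) × (801−621) + 101 = 49/561 × 180 + 101 ≈ 116.72 → 117.
PM10: 688.5 lies in 576.5–715.2, so I_lo=151, I_hi=200, C_lo=576.5, C_hi=715.2.
(200−151)/(715.2−576.5) × (688.5−576.5) + 151 = 49/138.7 × 112.0 + 151 ≈ 190.57 → 191.
Sub-indices: PM2.5→111, O₃→161, NO₂→117, PM10→191. Ranked high→low: 191, 161, 117, 111. Second-highest sub-index = 161.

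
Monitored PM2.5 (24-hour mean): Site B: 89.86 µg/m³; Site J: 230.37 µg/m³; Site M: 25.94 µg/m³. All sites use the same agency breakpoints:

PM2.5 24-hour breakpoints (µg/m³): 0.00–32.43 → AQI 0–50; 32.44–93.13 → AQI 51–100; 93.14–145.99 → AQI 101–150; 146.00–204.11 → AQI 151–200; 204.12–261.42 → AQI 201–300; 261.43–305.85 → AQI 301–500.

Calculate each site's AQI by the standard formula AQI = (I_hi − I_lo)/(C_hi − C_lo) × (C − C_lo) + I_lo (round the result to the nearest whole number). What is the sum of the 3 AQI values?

Site B: 89.86 lies in 32.44–93.13, so I_lo=51, I_hi=100, C_lo=32.44, C_hi=93.13.
(100−51)/(93.13−32.44) × (89.86−32.44) + 51 = 49/60.69 × 57.42 + 51 ≈ 97.36 → 97.
Site J: 230.37 lies in 204.12–261.42, so I_lo=201, I_hi=300, C_lo=204.12, C_hi=261.42.
(300−201)/(261.42−204.12) × (230.37−204.12) + 201 = 99/57.30 × 26.25 + 201 ≈ 246.35 → 246.
Site M: row 0.00–32.43 (AQI 0–50). (50−0)·(25.94−0.00)/(32.43−0.00) + 0 = 50·25.94/32.43 + 0 ≈ 39.99 → 40.
AQIs: Site B=97, Site J=246, Site M=40. Sum = 97 + 246 + 40 = 383.

383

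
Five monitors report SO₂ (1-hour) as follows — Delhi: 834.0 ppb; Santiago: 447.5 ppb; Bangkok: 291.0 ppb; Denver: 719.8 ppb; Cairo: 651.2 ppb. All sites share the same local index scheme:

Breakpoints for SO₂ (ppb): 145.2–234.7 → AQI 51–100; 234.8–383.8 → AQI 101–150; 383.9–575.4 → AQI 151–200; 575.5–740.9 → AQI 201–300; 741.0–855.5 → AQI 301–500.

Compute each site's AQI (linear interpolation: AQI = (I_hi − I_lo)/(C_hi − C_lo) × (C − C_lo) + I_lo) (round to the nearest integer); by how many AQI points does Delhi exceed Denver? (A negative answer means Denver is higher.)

176

Delhi: 834.0 lies in 741.0–855.5, so I_lo=301, I_hi=500, C_lo=741.0, C_hi=855.5.
(500−301)/(855.5−741.0) × (834.0−741.0) + 301 = 199/114.5 × 93.0 + 301 ≈ 462.63 → 463.
Santiago: 447.5 ∈ [383.9, 575.4] ↔ index [151, 200].
151 + (447.5−383.9)·(200−151)/(575.4−383.9) = 151 + 63.6·49/191.5 ≈ 167.27, so AQI = 167.
Bangkok: row 234.8–383.8 (AQI 101–150). (150−101)·(291.0−234.8)/(383.8−234.8) + 101 = 49·56.2/149.0 + 101 ≈ 119.48 → 119.
Denver 719.8: bracket 575.5–740.9 → index 201–300; slope 99/165.4, offset 144.3.
AQI = 201 + 99/165.4·144.3 ≈ 287.37 ⇒ 287.
Cairo 651.2: bracket 575.5–740.9 → index 201–300; slope 99/165.4, offset 75.7.
AQI = 201 + 99/165.4·75.7 ≈ 246.31 ⇒ 246.
AQIs: Delhi=463, Santiago=167, Bangkok=119, Denver=287, Cairo=246. Delhi (463) − Denver (287) = 176.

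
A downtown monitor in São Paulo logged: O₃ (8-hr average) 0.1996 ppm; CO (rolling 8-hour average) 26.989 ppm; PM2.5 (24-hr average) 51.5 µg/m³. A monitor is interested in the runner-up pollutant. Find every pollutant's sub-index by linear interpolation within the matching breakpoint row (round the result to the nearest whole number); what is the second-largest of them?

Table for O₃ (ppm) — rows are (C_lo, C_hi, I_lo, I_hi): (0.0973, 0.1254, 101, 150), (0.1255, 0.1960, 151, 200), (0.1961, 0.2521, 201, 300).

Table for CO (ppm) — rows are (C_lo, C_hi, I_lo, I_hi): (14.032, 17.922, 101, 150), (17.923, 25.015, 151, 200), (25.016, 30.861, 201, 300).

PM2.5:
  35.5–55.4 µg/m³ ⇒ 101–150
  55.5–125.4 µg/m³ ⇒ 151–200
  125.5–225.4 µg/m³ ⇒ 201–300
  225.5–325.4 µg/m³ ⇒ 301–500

O₃: 0.1996 ∈ [0.1961, 0.2521] ↔ index [201, 300].
201 + (0.1996−0.1961)·(300−201)/(0.2521−0.1961) = 201 + 0.0035·99/0.0560 ≈ 207.19, so AQI = 207.
CO: row 25.016–30.861 (AQI 201–300). (300−201)·(26.989−25.016)/(30.861−25.016) + 201 = 99·1.973/5.845 + 201 ≈ 234.42 → 234.
PM2.5 51.5: bracket 35.5–55.4 → index 101–150; slope 49/19.9, offset 16.0.
AQI = 101 + 49/19.9·16.0 ≈ 140.40 ⇒ 140.
Sub-indices: O₃→207, CO→234, PM2.5→140. Ranked high→low: 234, 207, 140. Second-highest sub-index = 207.

207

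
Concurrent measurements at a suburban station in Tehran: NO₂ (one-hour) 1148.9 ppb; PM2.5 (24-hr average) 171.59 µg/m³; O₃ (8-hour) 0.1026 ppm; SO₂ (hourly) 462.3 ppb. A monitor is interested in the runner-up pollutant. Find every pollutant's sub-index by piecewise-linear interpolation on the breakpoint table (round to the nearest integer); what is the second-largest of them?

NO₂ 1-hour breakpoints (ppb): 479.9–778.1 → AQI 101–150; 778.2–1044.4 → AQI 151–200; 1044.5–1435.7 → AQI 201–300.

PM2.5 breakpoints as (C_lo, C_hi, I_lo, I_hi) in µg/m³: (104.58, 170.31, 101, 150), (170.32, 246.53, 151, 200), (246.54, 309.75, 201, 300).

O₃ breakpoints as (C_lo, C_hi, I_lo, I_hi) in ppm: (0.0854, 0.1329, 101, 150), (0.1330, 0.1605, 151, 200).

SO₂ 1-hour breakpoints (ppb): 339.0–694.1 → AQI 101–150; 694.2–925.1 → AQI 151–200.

NO₂ 1148.9: bracket 1044.5–1435.7 → index 201–300; slope 99/391.2, offset 104.4.
AQI = 201 + 99/391.2·104.4 ≈ 227.42 ⇒ 227.
PM2.5: 171.59 lies in 170.32–246.53, so I_lo=151, I_hi=200, C_lo=170.32, C_hi=246.53.
(200−151)/(246.53−170.32) × (171.59−170.32) + 151 = 49/76.21 × 1.27 + 151 ≈ 151.82 → 152.
O₃ 0.1026: bracket 0.0854–0.1329 → index 101–150; slope 49/0.0475, offset 0.0172.
AQI = 101 + 49/0.0475·0.0172 ≈ 118.74 ⇒ 119.
SO₂: 462.3 lies in 339.0–694.1, so I_lo=101, I_hi=150, C_lo=339.0, C_hi=694.1.
(150−101)/(694.1−339.0) × (462.3−339.0) + 101 = 49/355.1 × 123.3 + 101 ≈ 118.01 → 118.
Sub-indices: NO₂→227, PM2.5→152, O₃→119, SO₂→118. Ranked high→low: 227, 152, 119, 118. Second-highest sub-index = 152.

152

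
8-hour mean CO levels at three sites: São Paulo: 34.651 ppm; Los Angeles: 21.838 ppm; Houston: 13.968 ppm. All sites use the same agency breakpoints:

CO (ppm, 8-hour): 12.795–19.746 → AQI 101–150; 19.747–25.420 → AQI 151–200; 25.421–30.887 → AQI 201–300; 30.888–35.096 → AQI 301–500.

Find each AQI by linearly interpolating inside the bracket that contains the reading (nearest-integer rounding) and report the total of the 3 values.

757

São Paulo: 34.651 ∈ [30.888, 35.096] ↔ index [301, 500].
301 + (34.651−30.888)·(500−301)/(35.096−30.888) = 301 + 3.763·199/4.208 ≈ 478.96, so AQI = 479.
Los Angeles: 21.838 lies in 19.747–25.420, so I_lo=151, I_hi=200, C_lo=19.747, C_hi=25.420.
(200−151)/(25.420−19.747) × (21.838−19.747) + 151 = 49/5.673 × 2.091 + 151 ≈ 169.06 → 169.
Houston: row 12.795–19.746 (AQI 101–150). (150−101)·(13.968−12.795)/(19.746−12.795) + 101 = 49·1.173/6.951 + 101 ≈ 109.27 → 109.
AQIs: São Paulo=479, Los Angeles=169, Houston=109. Sum = 479 + 169 + 109 = 757.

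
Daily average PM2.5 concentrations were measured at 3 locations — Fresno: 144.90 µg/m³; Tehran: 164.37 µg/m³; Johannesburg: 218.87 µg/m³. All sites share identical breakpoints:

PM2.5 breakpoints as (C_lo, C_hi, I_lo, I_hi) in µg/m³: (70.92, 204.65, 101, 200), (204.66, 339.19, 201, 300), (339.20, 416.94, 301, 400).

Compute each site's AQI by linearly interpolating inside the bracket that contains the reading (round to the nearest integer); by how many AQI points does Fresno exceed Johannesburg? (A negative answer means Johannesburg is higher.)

-55

Fresno: row 70.92–204.65 (AQI 101–200). (200−101)·(144.90−70.92)/(204.65−70.92) + 101 = 99·73.98/133.73 + 101 ≈ 155.77 → 156.
Tehran: 164.37 ∈ [70.92, 204.65] ↔ index [101, 200].
101 + (164.37−70.92)·(200−101)/(204.65−70.92) = 101 + 93.45·99/133.73 ≈ 170.18, so AQI = 170.
Johannesburg: row 204.66–339.19 (AQI 201–300). (300−201)·(218.87−204.66)/(339.19−204.66) + 201 = 99·14.21/134.53 + 201 ≈ 211.46 → 211.
AQIs: Fresno=156, Tehran=170, Johannesburg=211. Fresno (156) − Johannesburg (211) = -55.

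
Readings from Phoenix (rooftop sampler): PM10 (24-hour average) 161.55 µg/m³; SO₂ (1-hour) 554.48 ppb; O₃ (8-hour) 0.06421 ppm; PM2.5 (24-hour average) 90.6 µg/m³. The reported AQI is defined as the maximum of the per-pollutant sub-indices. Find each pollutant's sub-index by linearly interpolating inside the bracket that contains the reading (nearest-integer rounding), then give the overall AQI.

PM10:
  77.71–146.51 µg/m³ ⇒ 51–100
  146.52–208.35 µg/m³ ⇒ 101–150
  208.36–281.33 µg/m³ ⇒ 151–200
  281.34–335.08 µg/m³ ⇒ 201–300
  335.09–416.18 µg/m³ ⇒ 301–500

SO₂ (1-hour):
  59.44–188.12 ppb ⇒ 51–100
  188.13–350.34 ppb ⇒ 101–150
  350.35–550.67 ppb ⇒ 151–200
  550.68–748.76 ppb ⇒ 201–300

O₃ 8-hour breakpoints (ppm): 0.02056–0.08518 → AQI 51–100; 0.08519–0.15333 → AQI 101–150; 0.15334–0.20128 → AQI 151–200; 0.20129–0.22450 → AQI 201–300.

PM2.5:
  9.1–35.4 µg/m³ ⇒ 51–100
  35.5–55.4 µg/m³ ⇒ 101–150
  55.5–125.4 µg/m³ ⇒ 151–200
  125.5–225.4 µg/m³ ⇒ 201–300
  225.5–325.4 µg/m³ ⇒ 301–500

203

PM10: 161.55 ∈ [146.52, 208.35] ↔ index [101, 150].
101 + (161.55−146.52)·(150−101)/(208.35−146.52) = 101 + 15.03·49/61.83 ≈ 112.91, so AQI = 113.
SO₂: row 550.68–748.76 (AQI 201–300). (300−201)·(554.48−550.68)/(748.76−550.68) + 201 = 99·3.80/198.08 + 201 ≈ 202.90 → 203.
O₃: row 0.02056–0.08518 (AQI 51–100). (100−51)·(0.06421−0.02056)/(0.08518−0.02056) + 51 = 49·0.04365/0.06462 + 51 ≈ 84.10 → 84.
PM2.5 90.6: bracket 55.5–125.4 → index 151–200; slope 49/69.9, offset 35.1.
AQI = 151 + 49/69.9·35.1 ≈ 175.61 ⇒ 176.
Sub-indices: PM10→113, SO₂→203, O₃→84, PM2.5→176. Overall AQI = max = 203; dominant pollutant is SO₂.
AQI 203: Very Unhealthy.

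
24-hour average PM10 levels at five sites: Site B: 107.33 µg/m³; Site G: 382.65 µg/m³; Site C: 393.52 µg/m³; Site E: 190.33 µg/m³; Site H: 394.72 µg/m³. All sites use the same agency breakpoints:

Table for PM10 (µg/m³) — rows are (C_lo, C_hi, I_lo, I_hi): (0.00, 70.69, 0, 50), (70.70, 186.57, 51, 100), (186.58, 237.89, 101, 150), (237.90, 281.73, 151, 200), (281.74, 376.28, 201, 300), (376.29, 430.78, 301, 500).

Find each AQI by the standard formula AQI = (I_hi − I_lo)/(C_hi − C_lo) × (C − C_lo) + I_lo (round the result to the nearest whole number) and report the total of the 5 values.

Site B: 107.33 ∈ [70.70, 186.57] ↔ index [51, 100].
51 + (107.33−70.70)·(100−51)/(186.57−70.70) = 51 + 36.63·49/115.87 ≈ 66.49, so AQI = 66.
Site G 382.65: bracket 376.29–430.78 → index 301–500; slope 199/54.49, offset 6.36.
AQI = 301 + 199/54.49·6.36 ≈ 324.23 ⇒ 324.
Site C: row 376.29–430.78 (AQI 301–500). (500−301)·(393.52−376.29)/(430.78−376.29) + 301 = 199·17.23/54.49 + 301 ≈ 363.92 → 364.
Site E: row 186.58–237.89 (AQI 101–150). (150−101)·(190.33−186.58)/(237.89−186.58) + 101 = 49·3.75/51.31 + 101 ≈ 104.58 → 105.
Site H: row 376.29–430.78 (AQI 301–500). (500−301)·(394.72−376.29)/(430.78−376.29) + 301 = 199·18.43/54.49 + 301 ≈ 368.31 → 368.
AQIs: Site B=66, Site G=324, Site C=364, Site E=105, Site H=368. Sum = 66 + 324 + 364 + 105 + 368 = 1227.

1227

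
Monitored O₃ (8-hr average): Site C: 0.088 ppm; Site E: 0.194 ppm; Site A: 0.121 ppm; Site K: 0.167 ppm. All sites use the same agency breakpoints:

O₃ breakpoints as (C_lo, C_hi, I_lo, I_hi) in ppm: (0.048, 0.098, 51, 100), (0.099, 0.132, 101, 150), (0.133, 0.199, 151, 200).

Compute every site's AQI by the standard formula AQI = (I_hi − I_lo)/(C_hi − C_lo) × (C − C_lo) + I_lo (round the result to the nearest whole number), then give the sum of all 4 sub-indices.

596

Site C 0.088: bracket 0.048–0.098 → index 51–100; slope 49/0.050, offset 0.040.
AQI = 51 + 49/0.050·0.040 ≈ 90.20 ⇒ 90.
Site E: 0.194 lies in 0.133–0.199, so I_lo=151, I_hi=200, C_lo=0.133, C_hi=0.199.
(200−151)/(0.199−0.133) × (0.194−0.133) + 151 = 49/0.066 × 0.061 + 151 ≈ 196.29 → 196.
Site A: 0.121 lies in 0.099–0.132, so I_lo=101, I_hi=150, C_lo=0.099, C_hi=0.132.
(150−101)/(0.132−0.099) × (0.121−0.099) + 101 = 49/0.033 × 0.022 + 101 ≈ 133.67 → 134.
Site K: 0.167 lies in 0.133–0.199, so I_lo=151, I_hi=200, C_lo=0.133, C_hi=0.199.
(200−151)/(0.199−0.133) × (0.167−0.133) + 151 = 49/0.066 × 0.034 + 151 ≈ 176.24 → 176.
AQIs: Site C=90, Site E=196, Site A=134, Site K=176. Sum = 90 + 196 + 134 + 176 = 596.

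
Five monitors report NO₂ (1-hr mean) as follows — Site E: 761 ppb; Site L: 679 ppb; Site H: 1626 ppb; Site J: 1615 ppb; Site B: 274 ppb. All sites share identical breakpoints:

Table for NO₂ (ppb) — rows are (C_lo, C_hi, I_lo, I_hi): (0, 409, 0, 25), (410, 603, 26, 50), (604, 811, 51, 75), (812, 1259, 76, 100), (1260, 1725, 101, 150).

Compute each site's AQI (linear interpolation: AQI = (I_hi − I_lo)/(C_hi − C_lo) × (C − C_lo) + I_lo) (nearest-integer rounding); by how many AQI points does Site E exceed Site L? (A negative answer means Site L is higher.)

9

Site E: 761 lies in 604–811, so I_lo=51, I_hi=75, C_lo=604, C_hi=811.
(75−51)/(811−604) × (761−604) + 51 = 24/207 × 157 + 51 ≈ 69.20 → 69.
Site L 679: bracket 604–811 → index 51–75; slope 24/207, offset 75.
AQI = 51 + 24/207·75 ≈ 59.70 ⇒ 60.
Site H: 1626 lies in 1260–1725, so I_lo=101, I_hi=150, C_lo=1260, C_hi=1725.
(150−101)/(1725−1260) × (1626−1260) + 101 = 49/465 × 366 + 101 ≈ 139.57 → 140.
Site J: 1615 lies in 1260–1725, so I_lo=101, I_hi=150, C_lo=1260, C_hi=1725.
(150−101)/(1725−1260) × (1615−1260) + 101 = 49/465 × 355 + 101 ≈ 138.41 → 138.
Site B 274: bracket 0–409 → index 0–25; slope 25/409, offset 274.
AQI = 0 + 25/409·274 ≈ 16.75 ⇒ 17.
AQIs: Site E=69, Site L=60, Site H=140, Site J=138, Site B=17. Site E (69) − Site L (60) = 9.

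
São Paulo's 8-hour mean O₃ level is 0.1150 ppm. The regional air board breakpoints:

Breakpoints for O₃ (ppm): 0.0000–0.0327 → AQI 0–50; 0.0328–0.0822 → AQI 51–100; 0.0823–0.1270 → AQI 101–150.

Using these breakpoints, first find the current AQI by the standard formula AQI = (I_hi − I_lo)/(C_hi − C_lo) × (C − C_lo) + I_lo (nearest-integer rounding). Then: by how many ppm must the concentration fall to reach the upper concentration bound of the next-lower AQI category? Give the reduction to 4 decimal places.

0.0328

O₃: 0.1150 ∈ [0.0823, 0.1270] ↔ index [101, 150].
101 + (0.1150−0.0823)·(150−101)/(0.1270−0.0823) = 101 + 0.0327·49/0.0447 ≈ 136.85, so AQI = 137.
Current AQI 137 is in the Unhealthy for Sensitive Groups range (101–150). The next-lower category tops out at AQI 100, whose upper concentration bound is 0.0822 ppm.
Reduction needed = 0.1150 − 0.0822 = 0.0328 ppm.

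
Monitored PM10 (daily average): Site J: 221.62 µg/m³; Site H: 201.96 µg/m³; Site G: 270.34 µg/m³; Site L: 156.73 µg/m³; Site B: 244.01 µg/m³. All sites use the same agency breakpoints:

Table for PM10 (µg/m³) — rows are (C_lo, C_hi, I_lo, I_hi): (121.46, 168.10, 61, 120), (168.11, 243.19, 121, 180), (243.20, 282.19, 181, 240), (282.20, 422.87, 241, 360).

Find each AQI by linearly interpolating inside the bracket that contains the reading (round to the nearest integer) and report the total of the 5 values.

Site J 221.62: bracket 168.11–243.19 → index 121–180; slope 59/75.08, offset 53.51.
AQI = 121 + 59/75.08·53.51 ≈ 163.05 ⇒ 163.
Site H: 201.96 ∈ [168.11, 243.19] ↔ index [121, 180].
121 + (201.96−168.11)·(180−121)/(243.19−168.11) = 121 + 33.85·59/75.08 ≈ 147.60, so AQI = 148.
Site G 270.34: bracket 243.20–282.19 → index 181–240; slope 59/38.99, offset 27.14.
AQI = 181 + 59/38.99·27.14 ≈ 222.07 ⇒ 222.
Site L 156.73: bracket 121.46–168.10 → index 61–120; slope 59/46.64, offset 35.27.
AQI = 61 + 59/46.64·35.27 ≈ 105.62 ⇒ 106.
Site B: 244.01 lies in 243.20–282.19, so I_lo=181, I_hi=240, C_lo=243.20, C_hi=282.19.
(240−181)/(282.19−243.20) × (244.01−243.20) + 181 = 59/38.99 × 0.81 + 181 ≈ 182.23 → 182.
AQIs: Site J=163, Site H=148, Site G=222, Site L=106, Site B=182. Sum = 163 + 148 + 222 + 106 + 182 = 821.

821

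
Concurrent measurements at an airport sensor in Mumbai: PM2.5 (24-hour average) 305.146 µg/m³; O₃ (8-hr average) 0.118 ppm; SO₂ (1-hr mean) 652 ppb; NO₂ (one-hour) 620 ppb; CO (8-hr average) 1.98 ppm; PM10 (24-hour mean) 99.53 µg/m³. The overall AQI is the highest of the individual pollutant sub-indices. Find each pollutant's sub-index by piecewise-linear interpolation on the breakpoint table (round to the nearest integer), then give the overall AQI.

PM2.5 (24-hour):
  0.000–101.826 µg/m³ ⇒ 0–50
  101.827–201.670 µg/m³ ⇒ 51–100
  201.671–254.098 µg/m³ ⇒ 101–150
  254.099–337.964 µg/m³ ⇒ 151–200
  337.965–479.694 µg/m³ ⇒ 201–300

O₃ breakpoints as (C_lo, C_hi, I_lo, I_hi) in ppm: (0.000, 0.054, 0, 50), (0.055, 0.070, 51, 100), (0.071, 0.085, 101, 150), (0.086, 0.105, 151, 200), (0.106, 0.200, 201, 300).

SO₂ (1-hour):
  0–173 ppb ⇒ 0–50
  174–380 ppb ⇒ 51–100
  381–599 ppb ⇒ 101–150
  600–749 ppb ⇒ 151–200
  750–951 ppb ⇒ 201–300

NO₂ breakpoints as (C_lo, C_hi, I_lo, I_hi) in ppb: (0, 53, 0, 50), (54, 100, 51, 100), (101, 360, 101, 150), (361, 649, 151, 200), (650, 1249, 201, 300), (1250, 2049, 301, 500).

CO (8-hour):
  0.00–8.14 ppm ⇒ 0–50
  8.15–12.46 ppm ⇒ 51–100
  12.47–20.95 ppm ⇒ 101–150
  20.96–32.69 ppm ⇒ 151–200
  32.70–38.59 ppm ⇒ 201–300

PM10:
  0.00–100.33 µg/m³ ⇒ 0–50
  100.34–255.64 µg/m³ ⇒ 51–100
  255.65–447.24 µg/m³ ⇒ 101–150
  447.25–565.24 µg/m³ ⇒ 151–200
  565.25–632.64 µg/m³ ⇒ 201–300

PM2.5 305.146: bracket 254.099–337.964 → index 151–200; slope 49/83.865, offset 51.047.
AQI = 151 + 49/83.865·51.047 ≈ 180.83 ⇒ 181.
O₃: 0.118 lies in 0.106–0.200, so I_lo=201, I_hi=300, C_lo=0.106, C_hi=0.200.
(300−201)/(0.200−0.106) × (0.118−0.106) + 201 = 99/0.094 × 0.012 + 201 ≈ 213.64 → 214.
SO₂ 652: bracket 600–749 → index 151–200; slope 49/149, offset 52.
AQI = 151 + 49/149·52 ≈ 168.10 ⇒ 168.
NO₂: row 361–649 (AQI 151–200). (200−151)·(620−361)/(649−361) + 151 = 49·259/288 + 151 ≈ 195.07 → 195.
CO: row 0.00–8.14 (AQI 0–50). (50−0)·(1.98−0.00)/(8.14−0.00) + 0 = 50·1.98/8.14 + 0 ≈ 12.16 → 12.
PM10: row 0.00–100.33 (AQI 0–50). (50−0)·(99.53−0.00)/(100.33−0.00) + 0 = 50·99.53/100.33 + 0 ≈ 49.60 → 50.
Sub-indices: PM2.5→181, O₃→214, SO₂→168, NO₂→195, CO→12, PM10→50. Overall AQI = max = 214; dominant pollutant is O₃.
AQI 214: Very Unhealthy.

214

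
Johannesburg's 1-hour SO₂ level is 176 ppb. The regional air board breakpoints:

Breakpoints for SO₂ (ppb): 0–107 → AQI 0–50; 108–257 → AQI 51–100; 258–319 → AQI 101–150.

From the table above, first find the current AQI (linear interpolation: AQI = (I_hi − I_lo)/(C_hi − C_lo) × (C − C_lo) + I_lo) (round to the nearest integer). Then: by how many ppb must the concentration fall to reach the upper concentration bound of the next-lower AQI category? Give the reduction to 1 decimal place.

SO₂: 176 ∈ [108, 257] ↔ index [51, 100].
51 + (176−108)·(100−51)/(257−108) = 51 + 68·49/149 ≈ 73.36, so AQI = 73.
Current AQI 73 is in the Moderate range (51–100). The next-lower category tops out at AQI 50, whose upper concentration bound is 107 ppb.
Reduction needed = 176 − 107 = 69.0 ppb.

69.0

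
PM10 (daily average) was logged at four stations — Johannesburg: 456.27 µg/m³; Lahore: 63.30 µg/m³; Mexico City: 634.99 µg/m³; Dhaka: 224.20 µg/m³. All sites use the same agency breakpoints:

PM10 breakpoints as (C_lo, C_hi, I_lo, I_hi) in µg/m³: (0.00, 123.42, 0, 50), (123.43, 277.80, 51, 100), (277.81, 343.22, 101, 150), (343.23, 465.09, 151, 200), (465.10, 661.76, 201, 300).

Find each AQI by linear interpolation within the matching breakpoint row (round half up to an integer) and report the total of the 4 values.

592

Johannesburg 456.27: bracket 343.23–465.09 → index 151–200; slope 49/121.86, offset 113.04.
AQI = 151 + 49/121.86·113.04 ≈ 196.45 ⇒ 196.
Lahore: 63.30 ∈ [0.00, 123.42] ↔ index [0, 50].
0 + (63.30−0.00)·(50−0)/(123.42−0.00) = 0 + 63.30·50/123.42 ≈ 25.64, so AQI = 26.
Mexico City: 634.99 lies in 465.10–661.76, so I_lo=201, I_hi=300, C_lo=465.10, C_hi=661.76.
(300−201)/(661.76−465.10) × (634.99−465.10) + 201 = 99/196.66 × 169.89 + 201 ≈ 286.52 → 287.
Dhaka: row 123.43–277.80 (AQI 51–100). (100−51)·(224.20−123.43)/(277.80−123.43) + 51 = 49·100.77/154.37 + 51 ≈ 82.99 → 83.
AQIs: Johannesburg=196, Lahore=26, Mexico City=287, Dhaka=83. Sum = 196 + 26 + 287 + 83 = 592.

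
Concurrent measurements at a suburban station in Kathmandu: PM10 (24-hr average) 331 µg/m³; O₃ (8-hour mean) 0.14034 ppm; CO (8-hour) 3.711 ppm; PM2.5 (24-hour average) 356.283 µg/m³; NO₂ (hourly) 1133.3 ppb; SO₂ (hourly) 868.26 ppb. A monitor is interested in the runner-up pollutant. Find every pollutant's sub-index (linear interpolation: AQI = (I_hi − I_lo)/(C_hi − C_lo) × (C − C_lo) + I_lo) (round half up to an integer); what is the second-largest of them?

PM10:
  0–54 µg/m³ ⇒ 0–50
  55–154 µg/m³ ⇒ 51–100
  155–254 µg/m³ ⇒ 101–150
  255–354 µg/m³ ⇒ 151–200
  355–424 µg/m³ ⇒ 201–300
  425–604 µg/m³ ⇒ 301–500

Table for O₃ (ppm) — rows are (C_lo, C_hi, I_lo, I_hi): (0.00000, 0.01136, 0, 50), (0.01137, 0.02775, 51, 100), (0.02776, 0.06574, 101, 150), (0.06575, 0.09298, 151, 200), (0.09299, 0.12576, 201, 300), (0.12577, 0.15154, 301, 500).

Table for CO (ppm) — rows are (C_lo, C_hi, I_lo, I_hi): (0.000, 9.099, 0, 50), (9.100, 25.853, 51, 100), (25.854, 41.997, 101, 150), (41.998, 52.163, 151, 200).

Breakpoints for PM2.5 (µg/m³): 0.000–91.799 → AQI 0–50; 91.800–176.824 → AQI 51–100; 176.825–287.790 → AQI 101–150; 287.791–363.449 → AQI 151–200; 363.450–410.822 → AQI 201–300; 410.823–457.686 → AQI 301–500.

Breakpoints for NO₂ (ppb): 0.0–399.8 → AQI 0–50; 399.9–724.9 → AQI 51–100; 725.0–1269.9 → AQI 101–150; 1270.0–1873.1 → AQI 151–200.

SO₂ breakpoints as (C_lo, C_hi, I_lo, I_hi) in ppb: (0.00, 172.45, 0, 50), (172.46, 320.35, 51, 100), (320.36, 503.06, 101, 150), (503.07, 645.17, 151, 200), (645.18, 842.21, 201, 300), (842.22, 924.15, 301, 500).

PM10: 331 lies in 255–354, so I_lo=151, I_hi=200, C_lo=255, C_hi=354.
(200−151)/(354−255) × (331−255) + 151 = 49/99 × 76 + 151 ≈ 188.62 → 189.
O₃: row 0.12577–0.15154 (AQI 301–500). (500−301)·(0.14034−0.12577)/(0.15154−0.12577) + 301 = 199·0.01457/0.02577 + 301 ≈ 413.51 → 414.
CO: row 0.000–9.099 (AQI 0–50). (50−0)·(3.711−0.000)/(9.099−0.000) + 0 = 50·3.711/9.099 + 0 ≈ 20.39 → 20.
PM2.5: 356.283 ∈ [287.791, 363.449] ↔ index [151, 200].
151 + (356.283−287.791)·(200−151)/(363.449−287.791) = 151 + 68.492·49/75.658 ≈ 195.36, so AQI = 195.
NO₂ 1133.3: bracket 725.0–1269.9 → index 101–150; slope 49/544.9, offset 408.3.
AQI = 101 + 49/544.9·408.3 ≈ 137.72 ⇒ 138.
SO₂: row 842.22–924.15 (AQI 301–500). (500−301)·(868.26−842.22)/(924.15−842.22) + 301 = 199·26.04/81.93 + 301 ≈ 364.25 → 364.
Sub-indices: PM10→189, O₃→414, CO→20, PM2.5→195, NO₂→138, SO₂→364. Ranked high→low: 414, 364, 195, 189, 138, 20. Second-highest sub-index = 364.

364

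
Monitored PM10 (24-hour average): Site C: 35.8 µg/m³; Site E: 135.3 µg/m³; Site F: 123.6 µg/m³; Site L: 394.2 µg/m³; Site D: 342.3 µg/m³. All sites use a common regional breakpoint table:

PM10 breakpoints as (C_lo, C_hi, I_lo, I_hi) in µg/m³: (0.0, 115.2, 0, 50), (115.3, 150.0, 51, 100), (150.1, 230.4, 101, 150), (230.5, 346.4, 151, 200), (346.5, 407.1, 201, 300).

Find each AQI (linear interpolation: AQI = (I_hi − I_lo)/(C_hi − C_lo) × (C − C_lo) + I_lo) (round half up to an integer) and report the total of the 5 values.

635

Site C 35.8: bracket 0.0–115.2 → index 0–50; slope 50/115.2, offset 35.8.
AQI = 0 + 50/115.2·35.8 ≈ 15.54 ⇒ 16.
Site E: 135.3 lies in 115.3–150.0, so I_lo=51, I_hi=100, C_lo=115.3, C_hi=150.0.
(100−51)/(150.0−115.3) × (135.3−115.3) + 51 = 49/34.7 × 20.0 + 51 ≈ 79.24 → 79.
Site F 123.6: bracket 115.3–150.0 → index 51–100; slope 49/34.7, offset 8.3.
AQI = 51 + 49/34.7·8.3 ≈ 62.72 ⇒ 63.
Site L: 394.2 ∈ [346.5, 407.1] ↔ index [201, 300].
201 + (394.2−346.5)·(300−201)/(407.1−346.5) = 201 + 47.7·99/60.6 ≈ 278.93, so AQI = 279.
Site D: 342.3 ∈ [230.5, 346.4] ↔ index [151, 200].
151 + (342.3−230.5)·(200−151)/(346.4−230.5) = 151 + 111.8·49/115.9 ≈ 198.27, so AQI = 198.
AQIs: Site C=16, Site E=79, Site F=63, Site L=279, Site D=198. Sum = 16 + 79 + 63 + 279 + 198 = 635.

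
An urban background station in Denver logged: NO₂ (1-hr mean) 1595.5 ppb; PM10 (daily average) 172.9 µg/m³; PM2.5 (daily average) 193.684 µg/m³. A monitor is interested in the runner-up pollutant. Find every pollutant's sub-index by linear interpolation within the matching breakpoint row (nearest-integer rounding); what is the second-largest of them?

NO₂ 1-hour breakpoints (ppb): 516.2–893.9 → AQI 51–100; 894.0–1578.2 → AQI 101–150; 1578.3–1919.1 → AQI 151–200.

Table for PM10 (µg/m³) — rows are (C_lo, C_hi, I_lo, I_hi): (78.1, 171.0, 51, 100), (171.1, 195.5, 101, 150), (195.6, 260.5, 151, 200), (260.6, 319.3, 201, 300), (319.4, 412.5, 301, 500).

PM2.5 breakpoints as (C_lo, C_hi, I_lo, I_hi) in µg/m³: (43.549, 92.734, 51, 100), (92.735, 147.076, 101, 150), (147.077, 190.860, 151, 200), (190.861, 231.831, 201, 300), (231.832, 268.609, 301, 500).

153

NO₂: row 1578.3–1919.1 (AQI 151–200). (200−151)·(1595.5−1578.3)/(1919.1−1578.3) + 151 = 49·17.2/340.8 + 151 ≈ 153.47 → 153.
PM10: 172.9 ∈ [171.1, 195.5] ↔ index [101, 150].
101 + (172.9−171.1)·(150−101)/(195.5−171.1) = 101 + 1.8·49/24.4 ≈ 104.61, so AQI = 105.
PM2.5: 193.684 ∈ [190.861, 231.831] ↔ index [201, 300].
201 + (193.684−190.861)·(300−201)/(231.831−190.861) = 201 + 2.823·99/40.970 ≈ 207.82, so AQI = 208.
Sub-indices: NO₂→153, PM10→105, PM2.5→208. Ranked high→low: 208, 153, 105. Second-highest sub-index = 153.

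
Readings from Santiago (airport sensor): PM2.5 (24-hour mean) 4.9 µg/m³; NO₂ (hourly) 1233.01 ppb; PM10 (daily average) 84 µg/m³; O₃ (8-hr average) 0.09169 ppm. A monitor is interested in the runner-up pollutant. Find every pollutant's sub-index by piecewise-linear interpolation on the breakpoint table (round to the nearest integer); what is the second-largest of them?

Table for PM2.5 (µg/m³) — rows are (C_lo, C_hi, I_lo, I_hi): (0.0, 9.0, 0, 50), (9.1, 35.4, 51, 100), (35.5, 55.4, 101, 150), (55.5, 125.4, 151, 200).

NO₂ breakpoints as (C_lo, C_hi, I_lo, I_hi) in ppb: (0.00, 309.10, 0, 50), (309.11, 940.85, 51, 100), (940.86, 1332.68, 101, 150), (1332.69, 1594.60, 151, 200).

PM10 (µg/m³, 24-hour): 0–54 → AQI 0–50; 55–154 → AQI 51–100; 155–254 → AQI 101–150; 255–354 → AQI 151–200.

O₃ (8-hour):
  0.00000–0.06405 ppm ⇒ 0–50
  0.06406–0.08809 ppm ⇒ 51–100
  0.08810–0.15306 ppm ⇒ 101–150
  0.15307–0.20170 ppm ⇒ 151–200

PM2.5 4.9: bracket 0.0–9.0 → index 0–50; slope 50/9.0, offset 4.9.
AQI = 0 + 50/9.0·4.9 ≈ 27.22 ⇒ 27.
NO₂: 1233.01 lies in 940.86–1332.68, so I_lo=101, I_hi=150, C_lo=940.86, C_hi=1332.68.
(150−101)/(1332.68−940.86) × (1233.01−940.86) + 101 = 49/391.82 × 292.15 + 101 ≈ 137.54 → 138.
PM10: row 55–154 (AQI 51–100). (100−51)·(84−55)/(154−55) + 51 = 49·29/99 + 51 ≈ 65.35 → 65.
O₃: 0.09169 ∈ [0.08810, 0.15306] ↔ index [101, 150].
101 + (0.09169−0.08810)·(150−101)/(0.15306−0.08810) = 101 + 0.00359·49/0.06496 ≈ 103.71, so AQI = 104.
Sub-indices: PM2.5→27, NO₂→138, PM10→65, O₃→104. Ranked high→low: 138, 104, 65, 27. Second-highest sub-index = 104.

104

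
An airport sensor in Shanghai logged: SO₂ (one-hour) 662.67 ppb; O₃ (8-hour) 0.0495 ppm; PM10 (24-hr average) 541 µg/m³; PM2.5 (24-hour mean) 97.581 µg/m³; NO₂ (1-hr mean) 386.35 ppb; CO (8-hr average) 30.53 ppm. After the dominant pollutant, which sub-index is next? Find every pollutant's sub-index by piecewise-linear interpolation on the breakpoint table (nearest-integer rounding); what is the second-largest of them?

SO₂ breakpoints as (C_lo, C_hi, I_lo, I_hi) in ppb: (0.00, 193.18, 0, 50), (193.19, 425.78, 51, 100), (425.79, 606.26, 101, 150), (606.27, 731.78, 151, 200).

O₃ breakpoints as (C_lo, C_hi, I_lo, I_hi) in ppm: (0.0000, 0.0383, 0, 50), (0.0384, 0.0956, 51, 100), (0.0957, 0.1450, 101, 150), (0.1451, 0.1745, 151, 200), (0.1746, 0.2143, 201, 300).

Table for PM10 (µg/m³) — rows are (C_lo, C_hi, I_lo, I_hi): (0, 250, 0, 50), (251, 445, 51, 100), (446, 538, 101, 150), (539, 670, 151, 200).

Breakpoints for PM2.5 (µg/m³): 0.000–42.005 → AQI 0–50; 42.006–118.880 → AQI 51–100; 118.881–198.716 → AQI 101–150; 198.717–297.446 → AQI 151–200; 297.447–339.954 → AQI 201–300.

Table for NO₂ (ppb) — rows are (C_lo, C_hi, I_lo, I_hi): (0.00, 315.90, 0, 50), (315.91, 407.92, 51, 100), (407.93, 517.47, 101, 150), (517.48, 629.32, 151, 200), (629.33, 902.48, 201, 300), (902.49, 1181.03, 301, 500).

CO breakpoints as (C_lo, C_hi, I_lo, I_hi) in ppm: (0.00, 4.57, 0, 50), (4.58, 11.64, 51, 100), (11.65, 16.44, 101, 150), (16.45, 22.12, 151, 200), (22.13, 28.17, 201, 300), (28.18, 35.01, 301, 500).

SO₂ 662.67: bracket 606.27–731.78 → index 151–200; slope 49/125.51, offset 56.40.
AQI = 151 + 49/125.51·56.40 ≈ 173.02 ⇒ 173.
O₃: row 0.0384–0.0956 (AQI 51–100). (100−51)·(0.0495−0.0384)/(0.0956−0.0384) + 51 = 49·0.0111/0.0572 + 51 ≈ 60.51 → 61.
PM10 541: bracket 539–670 → index 151–200; slope 49/131, offset 2.
AQI = 151 + 49/131·2 ≈ 151.75 ⇒ 152.
PM2.5: 97.581 lies in 42.006–118.880, so I_lo=51, I_hi=100, C_lo=42.006, C_hi=118.880.
(100−51)/(118.880−42.006) × (97.581−42.006) + 51 = 49/76.874 × 55.575 + 51 ≈ 86.42 → 86.
NO₂: 386.35 lies in 315.91–407.92, so I_lo=51, I_hi=100, C_lo=315.91, C_hi=407.92.
(100−51)/(407.92−315.91) × (386.35−315.91) + 51 = 49/92.01 × 70.44 + 51 ≈ 88.51 → 89.
CO 30.53: bracket 28.18–35.01 → index 301–500; slope 199/6.83, offset 2.35.
AQI = 301 + 199/6.83·2.35 ≈ 369.47 ⇒ 369.
Sub-indices: SO₂→173, O₃→61, PM10→152, PM2.5→86, NO₂→89, CO→369. Ranked high→low: 369, 173, 152, 89, 86, 61. Second-highest sub-index = 173.

173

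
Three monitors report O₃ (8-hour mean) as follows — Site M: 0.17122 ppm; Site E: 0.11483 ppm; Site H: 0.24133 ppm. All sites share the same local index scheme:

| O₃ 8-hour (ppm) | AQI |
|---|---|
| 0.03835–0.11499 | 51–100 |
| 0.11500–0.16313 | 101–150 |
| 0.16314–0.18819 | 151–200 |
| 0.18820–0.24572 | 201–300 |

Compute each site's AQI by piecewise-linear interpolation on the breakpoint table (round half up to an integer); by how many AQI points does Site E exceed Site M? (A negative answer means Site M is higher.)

Site M: 0.17122 ∈ [0.16314, 0.18819] ↔ index [151, 200].
151 + (0.17122−0.16314)·(200−151)/(0.18819−0.16314) = 151 + 0.00808·49/0.02505 ≈ 166.81, so AQI = 167.
Site E 0.11483: bracket 0.03835–0.11499 → index 51–100; slope 49/0.07664, offset 0.07648.
AQI = 51 + 49/0.07664·0.07648 ≈ 99.90 ⇒ 100.
Site H: 0.24133 lies in 0.18820–0.24572, so I_lo=201, I_hi=300, C_lo=0.18820, C_hi=0.24572.
(300−201)/(0.24572−0.18820) × (0.24133−0.18820) + 201 = 99/0.05752 × 0.05313 + 201 ≈ 292.44 → 292.
AQIs: Site M=167, Site E=100, Site H=292. Site E (100) − Site M (167) = -67.

-67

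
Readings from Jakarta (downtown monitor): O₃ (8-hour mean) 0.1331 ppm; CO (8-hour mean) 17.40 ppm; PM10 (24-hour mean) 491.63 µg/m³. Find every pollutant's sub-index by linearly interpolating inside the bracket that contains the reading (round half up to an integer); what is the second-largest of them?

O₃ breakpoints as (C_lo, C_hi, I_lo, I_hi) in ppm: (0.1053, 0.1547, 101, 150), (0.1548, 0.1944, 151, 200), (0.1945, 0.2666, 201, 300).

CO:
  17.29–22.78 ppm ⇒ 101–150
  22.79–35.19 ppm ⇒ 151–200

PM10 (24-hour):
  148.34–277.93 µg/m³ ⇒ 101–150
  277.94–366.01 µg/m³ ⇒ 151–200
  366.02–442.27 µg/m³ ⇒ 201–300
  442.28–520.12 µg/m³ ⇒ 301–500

O₃: 0.1331 lies in 0.1053–0.1547, so I_lo=101, I_hi=150, C_lo=0.1053, C_hi=0.1547.
(150−101)/(0.1547−0.1053) × (0.1331−0.1053) + 101 = 49/0.0494 × 0.0278 + 101 ≈ 128.57 → 129.
CO: 17.40 lies in 17.29–22.78, so I_lo=101, I_hi=150, C_lo=17.29, C_hi=22.78.
(150−101)/(22.78−17.29) × (17.40−17.29) + 101 = 49/5.49 × 0.11 + 101 ≈ 101.98 → 102.
PM10: row 442.28–520.12 (AQI 301–500). (500−301)·(491.63−442.28)/(520.12−442.28) + 301 = 199·49.35/77.84 + 301 ≈ 427.16 → 427.
Sub-indices: O₃→129, CO→102, PM10→427. Ranked high→low: 427, 129, 102. Second-highest sub-index = 129.

129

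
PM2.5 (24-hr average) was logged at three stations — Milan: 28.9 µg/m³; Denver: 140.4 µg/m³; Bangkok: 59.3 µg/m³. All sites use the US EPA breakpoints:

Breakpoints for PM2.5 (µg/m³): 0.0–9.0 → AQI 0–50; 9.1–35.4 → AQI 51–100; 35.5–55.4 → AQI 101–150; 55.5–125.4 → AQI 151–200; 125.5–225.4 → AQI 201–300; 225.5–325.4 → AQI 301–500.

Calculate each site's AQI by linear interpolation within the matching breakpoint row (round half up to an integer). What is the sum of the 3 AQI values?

Milan: 28.9 ∈ [9.1, 35.4] ↔ index [51, 100].
51 + (28.9−9.1)·(100−51)/(35.4−9.1) = 51 + 19.8·49/26.3 ≈ 87.89, so AQI = 88.
Denver: 140.4 ∈ [125.5, 225.4] ↔ index [201, 300].
201 + (140.4−125.5)·(300−201)/(225.4−125.5) = 201 + 14.9·99/99.9 ≈ 215.77, so AQI = 216.
Bangkok: 59.3 ∈ [55.5, 125.4] ↔ index [151, 200].
151 + (59.3−55.5)·(200−151)/(125.4−55.5) = 151 + 3.8·49/69.9 ≈ 153.66, so AQI = 154.
AQIs: Milan=88, Denver=216, Bangkok=154. Sum = 88 + 216 + 154 = 458.

458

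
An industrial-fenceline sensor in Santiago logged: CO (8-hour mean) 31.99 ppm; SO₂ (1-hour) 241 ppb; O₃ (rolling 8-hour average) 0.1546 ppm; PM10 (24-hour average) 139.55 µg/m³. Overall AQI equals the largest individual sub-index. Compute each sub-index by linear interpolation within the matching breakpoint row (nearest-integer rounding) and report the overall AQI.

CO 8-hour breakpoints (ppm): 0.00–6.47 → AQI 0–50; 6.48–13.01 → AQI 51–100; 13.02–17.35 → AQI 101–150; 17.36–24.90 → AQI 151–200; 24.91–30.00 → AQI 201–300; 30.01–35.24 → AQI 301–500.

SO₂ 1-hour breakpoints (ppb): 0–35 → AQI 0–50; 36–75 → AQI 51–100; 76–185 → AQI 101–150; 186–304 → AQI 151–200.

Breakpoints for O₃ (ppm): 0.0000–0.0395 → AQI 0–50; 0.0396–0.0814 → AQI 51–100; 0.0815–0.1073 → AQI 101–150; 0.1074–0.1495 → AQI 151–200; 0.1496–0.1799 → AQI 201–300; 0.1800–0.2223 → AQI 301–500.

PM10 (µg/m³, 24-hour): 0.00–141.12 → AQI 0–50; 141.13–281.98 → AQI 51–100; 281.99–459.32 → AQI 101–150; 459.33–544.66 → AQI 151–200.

CO 31.99: bracket 30.01–35.24 → index 301–500; slope 199/5.23, offset 1.98.
AQI = 301 + 199/5.23·1.98 ≈ 376.34 ⇒ 376.
SO₂: 241 ∈ [186, 304] ↔ index [151, 200].
151 + (241−186)·(200−151)/(304−186) = 151 + 55·49/118 ≈ 173.84, so AQI = 174.
O₃: 0.1546 lies in 0.1496–0.1799, so I_lo=201, I_hi=300, C_lo=0.1496, C_hi=0.1799.
(300−201)/(0.1799−0.1496) × (0.1546−0.1496) + 201 = 99/0.0303 × 0.0050 + 201 ≈ 217.34 → 217.
PM10: row 0.00–141.12 (AQI 0–50). (50−0)·(139.55−0.00)/(141.12−0.00) + 0 = 50·139.55/141.12 + 0 ≈ 49.44 → 49.
Sub-indices: CO→376, SO₂→174, O₃→217, PM10→49. Overall AQI = max = 376; dominant pollutant is CO.

376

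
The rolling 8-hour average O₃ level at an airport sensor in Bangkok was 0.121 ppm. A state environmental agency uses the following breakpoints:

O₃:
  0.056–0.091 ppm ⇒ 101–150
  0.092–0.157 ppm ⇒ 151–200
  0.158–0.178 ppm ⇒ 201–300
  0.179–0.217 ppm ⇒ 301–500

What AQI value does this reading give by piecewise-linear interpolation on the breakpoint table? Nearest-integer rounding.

O₃: 0.121 ∈ [0.092, 0.157] ↔ index [151, 200].
151 + (0.121−0.092)·(200−151)/(0.157−0.092) = 151 + 0.029·49/0.065 ≈ 172.86, so AQI = 173.
AQI 173 falls in the Unhealthy category.

173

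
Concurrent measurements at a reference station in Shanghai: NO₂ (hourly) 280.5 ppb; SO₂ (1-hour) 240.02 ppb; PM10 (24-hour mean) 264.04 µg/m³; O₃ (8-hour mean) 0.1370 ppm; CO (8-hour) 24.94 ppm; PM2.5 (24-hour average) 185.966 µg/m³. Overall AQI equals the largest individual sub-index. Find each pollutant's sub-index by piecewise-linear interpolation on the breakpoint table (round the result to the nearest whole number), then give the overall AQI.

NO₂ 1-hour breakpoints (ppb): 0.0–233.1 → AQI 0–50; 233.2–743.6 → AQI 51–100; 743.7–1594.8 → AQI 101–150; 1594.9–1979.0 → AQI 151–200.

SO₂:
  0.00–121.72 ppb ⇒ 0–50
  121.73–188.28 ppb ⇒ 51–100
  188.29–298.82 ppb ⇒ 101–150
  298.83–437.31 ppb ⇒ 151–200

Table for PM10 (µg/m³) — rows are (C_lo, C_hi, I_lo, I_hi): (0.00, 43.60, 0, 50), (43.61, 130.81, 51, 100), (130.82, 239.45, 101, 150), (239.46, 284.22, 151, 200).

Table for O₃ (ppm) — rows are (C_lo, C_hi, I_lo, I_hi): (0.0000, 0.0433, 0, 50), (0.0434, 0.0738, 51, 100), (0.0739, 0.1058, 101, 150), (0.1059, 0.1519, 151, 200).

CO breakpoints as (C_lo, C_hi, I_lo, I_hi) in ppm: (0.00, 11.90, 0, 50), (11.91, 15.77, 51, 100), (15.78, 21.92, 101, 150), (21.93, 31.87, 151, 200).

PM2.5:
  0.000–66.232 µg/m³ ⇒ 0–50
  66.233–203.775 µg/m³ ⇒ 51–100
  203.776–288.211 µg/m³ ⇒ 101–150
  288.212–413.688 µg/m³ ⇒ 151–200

184

NO₂: 280.5 ∈ [233.2, 743.6] ↔ index [51, 100].
51 + (280.5−233.2)·(100−51)/(743.6−233.2) = 51 + 47.3·49/510.4 ≈ 55.54, so AQI = 56.
SO₂: row 188.29–298.82 (AQI 101–150). (150−101)·(240.02−188.29)/(298.82−188.29) + 101 = 49·51.73/110.53 + 101 ≈ 123.93 → 124.
PM10: row 239.46–284.22 (AQI 151–200). (200−151)·(264.04−239.46)/(284.22−239.46) + 151 = 49·24.58/44.76 + 151 ≈ 177.91 → 178.
O₃ 0.1370: bracket 0.1059–0.1519 → index 151–200; slope 49/0.0460, offset 0.0311.
AQI = 151 + 49/0.0460·0.0311 ≈ 184.13 ⇒ 184.
CO: 24.94 lies in 21.93–31.87, so I_lo=151, I_hi=200, C_lo=21.93, C_hi=31.87.
(200−151)/(31.87−21.93) × (24.94−21.93) + 151 = 49/9.94 × 3.01 + 151 ≈ 165.84 → 166.
PM2.5: row 66.233–203.775 (AQI 51–100). (100−51)·(185.966−66.233)/(203.775−66.233) + 51 = 49·119.733/137.542 + 51 ≈ 93.66 → 94.
Sub-indices: NO₂→56, SO₂→124, PM10→178, O₃→184, CO→166, PM2.5→94. Overall AQI = max = 184; dominant pollutant is O₃.
AQI 184: Unhealthy.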